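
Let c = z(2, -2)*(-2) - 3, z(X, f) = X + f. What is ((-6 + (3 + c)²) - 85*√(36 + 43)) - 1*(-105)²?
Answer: -11031 - 85*√79 ≈ -11787.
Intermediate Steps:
c = -3 (c = (2 - 2)*(-2) - 3 = 0*(-2) - 3 = 0 - 3 = -3)
((-6 + (3 + c)²) - 85*√(36 + 43)) - 1*(-105)² = ((-6 + (3 - 3)²) - 85*√(36 + 43)) - 1*(-105)² = ((-6 + 0²) - 85*√79) - 1*11025 = ((-6 + 0) - 85*√79) - 11025 = (-6 - 85*√79) - 11025 = -11031 - 85*√79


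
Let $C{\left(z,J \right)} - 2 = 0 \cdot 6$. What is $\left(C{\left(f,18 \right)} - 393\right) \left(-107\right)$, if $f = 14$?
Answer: $41837$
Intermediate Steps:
$C{\left(z,J \right)} = 2$ ($C{\left(z,J \right)} = 2 + 0 \cdot 6 = 2 + 0 = 2$)
$\left(C{\left(f,18 \right)} - 393\right) \left(-107\right) = \left(2 - 393\right) \left(-107\right) = \left(-391\right) \left(-107\right) = 41837$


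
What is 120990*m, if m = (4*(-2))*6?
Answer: -5807520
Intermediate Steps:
m = -48 (m = -8*6 = -48)
120990*m = 120990*(-48) = -5807520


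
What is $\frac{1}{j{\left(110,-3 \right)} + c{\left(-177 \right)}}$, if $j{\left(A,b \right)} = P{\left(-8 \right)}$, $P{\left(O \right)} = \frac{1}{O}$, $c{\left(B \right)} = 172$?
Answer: $\frac{8}{1375} \approx 0.0058182$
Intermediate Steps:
$j{\left(A,b \right)} = - \frac{1}{8}$ ($j{\left(A,b \right)} = \frac{1}{-8} = - \frac{1}{8}$)
$\frac{1}{j{\left(110,-3 \right)} + c{\left(-177 \right)}} = \frac{1}{- \frac{1}{8} + 172} = \frac{1}{\frac{1375}{8}} = \frac{8}{1375}$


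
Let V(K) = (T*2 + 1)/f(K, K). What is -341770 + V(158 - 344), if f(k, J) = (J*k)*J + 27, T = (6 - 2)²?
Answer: -733077169121/2144943 ≈ -3.4177e+5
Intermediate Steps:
T = 16 (T = 4² = 16)
f(k, J) = 27 + k*J² (f(k, J) = k*J² + 27 = 27 + k*J²)
V(K) = 33/(27 + K³) (V(K) = (16*2 + 1)/(27 + K*K²) = (32 + 1)/(27 + K³) = 33/(27 + K³))
-341770 + V(158 - 344) = -341770 + 33/(27 + (158 - 344)³) = -341770 + 33/(27 + (-186)³) = -341770 + 33/(27 - 6434856) = -341770 + 33/(-6434829) = -341770 + 33*(-1/6434829) = -341770 - 11/2144943 = -733077169121/2144943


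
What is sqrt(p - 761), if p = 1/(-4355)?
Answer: 2*I*sqrt(3608287345)/4355 ≈ 27.586*I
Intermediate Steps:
p = -1/4355 ≈ -0.00022962
sqrt(p - 761) = sqrt(-1/4355 - 761) = sqrt(-3314156/4355) = 2*I*sqrt(3608287345)/4355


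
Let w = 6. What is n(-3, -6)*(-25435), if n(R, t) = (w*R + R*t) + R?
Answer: 76305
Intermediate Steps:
n(R, t) = 7*R + R*t (n(R, t) = (6*R + R*t) + R = 7*R + R*t)
n(-3, -6)*(-25435) = -3*(7 - 6)*(-25435) = -3*1*(-25435) = -3*(-25435) = 76305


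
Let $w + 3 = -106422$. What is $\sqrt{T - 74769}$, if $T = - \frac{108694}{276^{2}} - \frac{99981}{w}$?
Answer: $\frac{i \sqrt{31856998692608518}}{652740} \approx 273.44 i$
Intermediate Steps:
$w = -106425$ ($w = -3 - 106422 = -106425$)
$T = - \frac{219533683}{450390600}$ ($T = - \frac{108694}{276^{2}} - \frac{99981}{-106425} = - \frac{108694}{76176} - - \frac{11109}{11825} = \left(-108694\right) \frac{1}{76176} + \frac{11109}{11825} = - \frac{54347}{38088} + \frac{11109}{11825} = - \frac{219533683}{450390600} \approx -0.48743$)
$\sqrt{T - 74769} = \sqrt{- \frac{219533683}{450390600} - 74769} = \sqrt{- \frac{33675474305083}{450390600}} = \frac{i \sqrt{31856998692608518}}{652740}$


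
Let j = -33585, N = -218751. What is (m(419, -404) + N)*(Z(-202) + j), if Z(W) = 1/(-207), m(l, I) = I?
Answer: 1523586598880/207 ≈ 7.3603e+9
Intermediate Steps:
Z(W) = -1/207
(m(419, -404) + N)*(Z(-202) + j) = (-404 - 218751)*(-1/207 - 33585) = -219155*(-6952096/207) = 1523586598880/207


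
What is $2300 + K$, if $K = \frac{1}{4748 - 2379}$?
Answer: $\frac{5448701}{2369} \approx 2300.0$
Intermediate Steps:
$K = \frac{1}{2369} \approx 0.00042212$
$2300 + K = 2300 + \frac{1}{2369} = \frac{5448701}{2369}$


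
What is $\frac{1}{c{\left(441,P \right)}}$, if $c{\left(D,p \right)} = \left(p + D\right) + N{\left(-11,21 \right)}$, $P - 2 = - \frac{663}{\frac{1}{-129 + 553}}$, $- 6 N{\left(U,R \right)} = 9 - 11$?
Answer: $- \frac{3}{842006} \approx -3.5629 \cdot 10^{-6}$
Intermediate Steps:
$N{\left(U,R \right)} = \frac{1}{3}$ ($N{\left(U,R \right)} = - \frac{9 - 11}{6} = \left(- \frac{1}{6}\right) \left(-2\right) = \frac{1}{3}$)
$P = -281110$ ($P = 2 - \frac{663}{\frac{1}{-129 + 553}} = 2 - \frac{663}{\frac{1}{424}} = 2 - 663 \frac{1}{\frac{1}{424}} = 2 - 281112 = -281110$)
$c{\left(D,p \right)} = \frac{1}{3} + D + p$ ($c{\left(D,p \right)} = \left(p + D\right) + \frac{1}{3} = \left(D + p\right) + \frac{1}{3} = \frac{1}{3} + D + p$)
$\frac{1}{c{\left(441,P \right)}} = \frac{1}{\frac{1}{3} + 441 - 281110} = \frac{1}{- \frac{842006}{3}} = - \frac{3}{842006}$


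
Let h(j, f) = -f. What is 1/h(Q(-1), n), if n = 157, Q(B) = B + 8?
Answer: -1/157 ≈ -0.0063694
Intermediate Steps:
Q(B) = 8 + B
1/h(Q(-1), n) = 1/(-1*157) = 1/(-157) = -1/157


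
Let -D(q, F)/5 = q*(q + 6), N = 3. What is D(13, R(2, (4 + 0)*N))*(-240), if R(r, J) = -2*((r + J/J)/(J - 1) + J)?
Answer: 296400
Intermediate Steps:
R(r, J) = -2*J - 2*(1 + r)/(-1 + J) (R(r, J) = -2*((r + 1)/(-1 + J) + J) = -2*((1 + r)/(-1 + J) + J) = -2*(J + (1 + r)/(-1 + J)) = -2*J - 2*(1 + r)/(-1 + J))
D(q, F) = -5*q*(6 + q) (D(q, F) = -5*q*(q + 6) = -5*q*(6 + q))
D(13, R(2, (4 + 0)*N))*(-240) = -5*13*(6 + 13)*(-240) = -5*13*19*(-240) = -1235*(-240) = 296400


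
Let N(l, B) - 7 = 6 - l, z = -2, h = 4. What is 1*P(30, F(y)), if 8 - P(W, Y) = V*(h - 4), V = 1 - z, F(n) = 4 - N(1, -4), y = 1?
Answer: 8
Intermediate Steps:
N(l, B) = 13 - l (N(l, B) = 7 + (6 - l) = 13 - l)
F(n) = -8 (F(n) = 4 - (13 - 1*1) = 4 - (13 - 1) = 4 - 1*12 = 4 - 12 = -8)
V = 3 (V = 1 - 1*(-2) = 1 + 2 = 3)
P(W, Y) = 8 (P(W, Y) = 8 - 3*(4 - 4) = 8 - 3*0 = 8 - 1*0 = 8 + 0 = 8)
1*P(30, F(y)) = 1*8 = 8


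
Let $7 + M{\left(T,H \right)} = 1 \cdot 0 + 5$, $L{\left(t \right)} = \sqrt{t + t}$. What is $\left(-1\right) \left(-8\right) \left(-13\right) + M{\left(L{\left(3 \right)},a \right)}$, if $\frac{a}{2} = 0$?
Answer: $-106$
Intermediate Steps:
$a = 0$ ($a = 2 \cdot 0 = 0$)
$L{\left(t \right)} = \sqrt{2} \sqrt{t}$ ($L{\left(t \right)} = \sqrt{2 t} = \sqrt{2} \sqrt{t}$)
$M{\left(T,H \right)} = -2$ ($M{\left(T,H \right)} = -7 + \left(1 \cdot 0 + 5\right) = -7 + \left(0 + 5\right) = -7 + 5 = -2$)
$\left(-1\right) \left(-8\right) \left(-13\right) + M{\left(L{\left(3 \right)},a \right)} = \left(-1\right) \left(-8\right) \left(-13\right) - 2 = 8 \left(-13\right) - 2 = -104 - 2 = -106$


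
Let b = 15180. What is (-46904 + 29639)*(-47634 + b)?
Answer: 560318310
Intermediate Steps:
(-46904 + 29639)*(-47634 + b) = (-46904 + 29639)*(-47634 + 15180) = -17265*(-32454) = 560318310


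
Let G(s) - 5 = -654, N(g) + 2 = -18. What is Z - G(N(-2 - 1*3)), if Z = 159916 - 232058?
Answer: -71493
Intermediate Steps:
N(g) = -20 (N(g) = -2 - 18 = -20)
Z = -72142
G(s) = -649 (G(s) = 5 - 654 = -649)
Z - G(N(-2 - 1*3)) = -72142 - 1*(-649) = -72142 + 649 = -71493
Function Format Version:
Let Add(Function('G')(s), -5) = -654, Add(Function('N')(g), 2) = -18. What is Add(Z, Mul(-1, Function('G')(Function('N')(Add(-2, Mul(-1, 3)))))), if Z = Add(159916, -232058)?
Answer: -71493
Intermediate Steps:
Function('N')(g) = -20 (Function('N')(g) = Add(-2, -18) = -20)
Z = -72142
Function('G')(s) = -649 (Function('G')(s) = Add(5, -654) = -649)
Add(Z, Mul(-1, Function('G')(Function('N')(Add(-2, Mul(-1, 3)))))) = Add(-72142, Mul(-1, -649)) = Add(-72142, 649) = -71493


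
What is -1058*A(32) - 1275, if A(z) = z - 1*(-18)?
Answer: -54175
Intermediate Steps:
A(z) = 18 + z (A(z) = z + 18 = 18 + z)
-1058*A(32) - 1275 = -1058*(18 + 32) - 1275 = -1058*50 - 1275 = -52900 - 1275 = -54175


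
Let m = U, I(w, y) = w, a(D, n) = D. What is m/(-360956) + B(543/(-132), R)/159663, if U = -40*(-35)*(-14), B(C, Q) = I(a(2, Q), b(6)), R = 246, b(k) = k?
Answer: 782529178/14407829457 ≈ 0.054313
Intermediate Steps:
B(C, Q) = 2
U = -19600 (U = 1400*(-14) = -19600)
m = -19600
m/(-360956) + B(543/(-132), R)/159663 = -19600/(-360956) + 2/159663 = -19600*(-1/360956) + 2*(1/159663) = 4900/90239 + 2/159663 = 782529178/14407829457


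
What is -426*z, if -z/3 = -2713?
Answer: -3467214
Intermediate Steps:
z = 8139 (z = -3*(-2713) = 8139)
-426*z = -426*8139 = -3467214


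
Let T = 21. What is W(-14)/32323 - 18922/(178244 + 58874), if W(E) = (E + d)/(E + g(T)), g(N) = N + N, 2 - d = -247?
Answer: -1219251417/15328730228 ≈ -0.079540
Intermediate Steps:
d = 249 (d = 2 - 1*(-247) = 2 + 247 = 249)
g(N) = 2*N
W(E) = (249 + E)/(42 + E) (W(E) = (E + 249)/(E + 2*21) = (249 + E)/(E + 42) = (249 + E)/(42 + E))
W(-14)/32323 - 18922/(178244 + 58874) = ((249 - 14)/(42 - 14))/32323 - 18922/(178244 + 58874) = (235/28)*(1/32323) - 18922/237118 = ((1/28)*235)*(1/32323) - 18922*1/237118 = (235/28)*(1/32323) - 9461/118559 = 235/905044 - 9461/118559 = -1219251417/15328730228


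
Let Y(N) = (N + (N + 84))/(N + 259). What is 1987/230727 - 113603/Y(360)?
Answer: -5408260113097/61834836 ≈ -87463.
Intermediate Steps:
Y(N) = (84 + 2*N)/(259 + N) (Y(N) = (N + (84 + N))/(259 + N) = (84 + 2*N)/(259 + N))
1987/230727 - 113603/Y(360) = 1987/230727 - 113603*(259 + 360)/(2*(42 + 360)) = 1987*(1/230727) - 113603/(2*402/619) = 1987/230727 - 113603/(2*(1/619)*402) = 1987/230727 - 113603/804/619 = 1987/230727 - 113603*619/804 = 1987/230727 - 70320257/804 = -5408260113097/61834836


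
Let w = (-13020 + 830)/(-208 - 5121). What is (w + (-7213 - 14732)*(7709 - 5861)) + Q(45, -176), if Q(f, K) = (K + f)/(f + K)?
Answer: -216114166921/5329 ≈ -4.0554e+7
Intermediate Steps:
Q(f, K) = 1 (Q(f, K) = (K + f)/(K + f) = 1)
w = 12190/5329 (w = -12190/(-5329) = -12190*(-1/5329) = 12190/5329 ≈ 2.2875)
(w + (-7213 - 14732)*(7709 - 5861)) + Q(45, -176) = (12190/5329 + (-7213 - 14732)*(7709 - 5861)) + 1 = (12190/5329 - 21945*1848) + 1 = (12190/5329 - 40554360) + 1 = -216114172250/5329 + 1 = -216114166921/5329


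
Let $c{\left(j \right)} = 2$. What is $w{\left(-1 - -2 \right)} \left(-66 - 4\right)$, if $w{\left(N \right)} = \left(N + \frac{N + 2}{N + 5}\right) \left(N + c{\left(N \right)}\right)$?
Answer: $-315$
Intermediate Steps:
$w{\left(N \right)} = \left(2 + N\right) \left(N + \frac{2 + N}{5 + N}\right)$ ($w{\left(N \right)} = \left(N + \frac{N + 2}{N + 5}\right) \left(N + 2\right) = \left(N + \frac{2 + N}{5 + N}\right) \left(2 + N\right) = \left(2 + N\right) \left(N + \frac{2 + N}{5 + N}\right)$)
$w{\left(-1 - -2 \right)} \left(-66 - 4\right) = \frac{4 + \left(-1 - -2\right)^{3} + 8 \left(-1 - -2\right)^{2} + 14 \left(-1 - -2\right)}{5 - -1} \left(-66 - 4\right) = \frac{4 + \left(-1 + 2\right)^{3} + 8 \left(-1 + 2\right)^{2} + 14 \left(-1 + 2\right)}{5 + \left(-1 + 2\right)} \left(-70\right) = \frac{4 + 1^{3} + 8 \cdot 1^{2} + 14 \cdot 1}{5 + 1} \left(-70\right) = \frac{4 + 1 + 8 \cdot 1 + 14}{6} \left(-70\right) = \frac{4 + 1 + 8 + 14}{6} \left(-70\right) = \frac{1}{6} \cdot 27 \left(-70\right) = \frac{9}{2} \left(-70\right) = -315$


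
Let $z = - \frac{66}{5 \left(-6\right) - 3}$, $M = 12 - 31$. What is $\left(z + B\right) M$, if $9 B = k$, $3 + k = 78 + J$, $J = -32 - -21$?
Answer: $- \frac{1558}{9} \approx -173.11$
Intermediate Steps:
$M = -19$
$J = -11$ ($J = -32 + 21 = -11$)
$k = 64$ ($k = -3 + \left(78 - 11\right) = -3 + 67 = 64$)
$B = \frac{64}{9}$ ($B = \frac{1}{9} \cdot 64 = \frac{64}{9} \approx 7.1111$)
$z = 2$ ($z = - \frac{66}{-30 - 3} = - \frac{66}{-33} = \left(-66\right) \left(- \frac{1}{33}\right) = 2$)
$\left(z + B\right) M = \left(2 + \frac{64}{9}\right) \left(-19\right) = \frac{82}{9} \left(-19\right) = - \frac{1558}{9}$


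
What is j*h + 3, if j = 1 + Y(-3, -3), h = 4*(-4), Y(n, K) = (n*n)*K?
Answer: 419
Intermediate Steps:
Y(n, K) = K*n² (Y(n, K) = n²*K = K*n²)
h = -16
j = -26 (j = 1 - 3*(-3)² = 1 - 3*9 = 1 - 27 = -26)
j*h + 3 = -26*(-16) + 3 = 416 + 3 = 419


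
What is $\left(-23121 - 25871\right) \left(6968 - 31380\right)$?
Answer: $1195992704$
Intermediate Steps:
$\left(-23121 - 25871\right) \left(6968 - 31380\right) = \left(-23121 - 25871\right) \left(-24412\right) = \left(-48992\right) \left(-24412\right) = 1195992704$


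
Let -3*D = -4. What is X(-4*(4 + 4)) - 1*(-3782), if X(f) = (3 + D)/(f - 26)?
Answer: 658055/174 ≈ 3781.9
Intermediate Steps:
D = 4/3 (D = -⅓*(-4) = 4/3 ≈ 1.3333)
X(f) = 13/(3*(-26 + f)) (X(f) = (3 + 4/3)/(f - 26) = 13/(3*(-26 + f)))
X(-4*(4 + 4)) - 1*(-3782) = 13/(3*(-26 - 4*(4 + 4))) - 1*(-3782) = 13/(3*(-26 - 4*8)) + 3782 = 13/(3*(-26 - 32)) + 3782 = (13/3)/(-58) + 3782 = (13/3)*(-1/58) + 3782 = -13/174 + 3782 = 658055/174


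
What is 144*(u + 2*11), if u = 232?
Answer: 36576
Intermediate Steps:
144*(u + 2*11) = 144*(232 + 2*11) = 144*(232 + 22) = 144*254 = 36576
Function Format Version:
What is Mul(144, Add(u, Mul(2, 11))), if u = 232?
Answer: 36576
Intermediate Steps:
Mul(144, Add(u, Mul(2, 11))) = Mul(144, Add(232, Mul(2, 11))) = Mul(144, Add(232, 22)) = Mul(144, 254) = 36576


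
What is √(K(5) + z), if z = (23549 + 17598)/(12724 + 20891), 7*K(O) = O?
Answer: 2*√331245530/26145 ≈ 1.3922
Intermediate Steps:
K(O) = O/7
z = 41147/33615 ≈ 1.2241
√(K(5) + z) = √((⅐)*5 + 41147/33615) = √(5/7 + 41147/33615) = √(456104/235305) = 2*√331245530/26145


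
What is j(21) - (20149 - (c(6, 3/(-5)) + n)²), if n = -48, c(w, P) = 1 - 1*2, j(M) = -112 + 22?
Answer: -17838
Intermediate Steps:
j(M) = -90
c(w, P) = -1 (c(w, P) = 1 - 2 = -1)
j(21) - (20149 - (c(6, 3/(-5)) + n)²) = -90 - (20149 - (-1 - 48)²) = -90 - (20149 - 1*(-49)²) = -90 - (20149 - 1*2401) = -90 - (20149 - 2401) = -90 - 1*17748 = -90 - 17748 = -17838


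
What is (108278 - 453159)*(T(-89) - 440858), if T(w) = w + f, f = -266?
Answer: 152165980653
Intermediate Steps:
T(w) = -266 + w (T(w) = w - 266 = -266 + w)
(108278 - 453159)*(T(-89) - 440858) = (108278 - 453159)*((-266 - 89) - 440858) = -344881*(-355 - 440858) = -344881*(-441213) = 152165980653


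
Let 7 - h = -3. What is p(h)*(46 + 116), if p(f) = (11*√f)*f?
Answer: 17820*√10 ≈ 56352.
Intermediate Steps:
h = 10 (h = 7 - 1*(-3) = 7 + 3 = 10)
p(f) = 11*f^(3/2)
p(h)*(46 + 116) = (11*10^(3/2))*(46 + 116) = (11*(10*√10))*162 = (110*√10)*162 = 17820*√10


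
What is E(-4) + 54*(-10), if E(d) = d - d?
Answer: -540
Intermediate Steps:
E(d) = 0
E(-4) + 54*(-10) = 0 + 54*(-10) = 0 - 540 = -540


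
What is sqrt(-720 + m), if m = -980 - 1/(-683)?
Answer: 3*I*sqrt(88114513)/683 ≈ 41.231*I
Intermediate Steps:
m = -669339/683 (m = -980 - 1*(-1/683) = -980 + 1/683 = -669339/683 ≈ -980.00)
sqrt(-720 + m) = sqrt(-720 - 669339/683) = sqrt(-1161099/683) = 3*I*sqrt(88114513)/683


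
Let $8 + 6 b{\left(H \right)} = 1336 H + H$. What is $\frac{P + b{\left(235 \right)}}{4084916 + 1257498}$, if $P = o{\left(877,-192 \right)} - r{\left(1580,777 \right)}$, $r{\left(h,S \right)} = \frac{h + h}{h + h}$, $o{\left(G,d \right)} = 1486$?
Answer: $\frac{107699}{10684828} \approx 0.01008$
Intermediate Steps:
$b{\left(H \right)} = - \frac{4}{3} + \frac{1337 H}{6}$ ($b{\left(H \right)} = - \frac{4}{3} + \frac{1336 H + H}{6} = - \frac{4}{3} + \frac{1337 H}{6}$)
$r{\left(h,S \right)} = 1$ ($r{\left(h,S \right)} = \frac{2 h}{2 h} = 2 h \frac{1}{2 h} = 1$)
$P = 1485$ ($P = 1486 - 1 = 1485$)
$\frac{P + b{\left(235 \right)}}{4084916 + 1257498} = \frac{1485 + \left(- \frac{4}{3} + \frac{1337}{6} \cdot 235\right)}{4084916 + 1257498} = \frac{1485 + \left(- \frac{4}{3} + \frac{314195}{6}\right)}{5342414} = \left(1485 + \frac{104729}{2}\right) \frac{1}{5342414} = \frac{107699}{2} \cdot \frac{1}{5342414} = \frac{107699}{10684828}$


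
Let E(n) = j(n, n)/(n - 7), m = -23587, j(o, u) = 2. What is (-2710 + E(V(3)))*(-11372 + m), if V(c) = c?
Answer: 189512739/2 ≈ 9.4756e+7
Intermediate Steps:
E(n) = 2/(-7 + n) (E(n) = 2/(n - 7) = 2/(-7 + n))
(-2710 + E(V(3)))*(-11372 + m) = (-2710 + 2/(-7 + 3))*(-11372 - 23587) = (-2710 + 2/(-4))*(-34959) = (-2710 + 2*(-1/4))*(-34959) = (-2710 - 1/2)*(-34959) = -5421/2*(-34959) = 189512739/2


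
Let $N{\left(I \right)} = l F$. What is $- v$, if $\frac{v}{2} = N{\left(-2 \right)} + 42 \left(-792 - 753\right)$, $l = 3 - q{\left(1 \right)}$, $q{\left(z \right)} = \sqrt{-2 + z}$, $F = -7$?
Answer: $129822 - 14 i \approx 1.2982 \cdot 10^{5} - 14.0 i$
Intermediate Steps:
$l = 3 - i$ ($l = 3 - \sqrt{-2 + 1} = 3 - \sqrt{-1} = 3 - i \approx 3.0 - 1.0 i$)
$N{\left(I \right)} = -21 + 7 i$ ($N{\left(I \right)} = \left(3 - i\right) \left(-7\right) = -21 + 7 i$)
$v = -129822 + 14 i$ ($v = 2 \left(\left(-21 + 7 i\right) + 42 \left(-792 - 753\right)\right) = 2 \left(\left(-21 + 7 i\right) + 42 \left(-1545\right)\right) = 2 \left(\left(-21 + 7 i\right) - 64890\right) = 2 \left(-64911 + 7 i\right) = -129822 + 14 i \approx -1.2982 \cdot 10^{5} + 14.0 i$)
$- v = - (-129822 + 14 i) = 129822 - 14 i$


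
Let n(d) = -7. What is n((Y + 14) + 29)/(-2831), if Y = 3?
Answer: 7/2831 ≈ 0.0024726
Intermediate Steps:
n((Y + 14) + 29)/(-2831) = -7/(-2831) = -7*(-1/2831) = 7/2831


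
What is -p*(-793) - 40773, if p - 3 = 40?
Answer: -6674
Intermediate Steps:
p = 43 (p = 3 + 40 = 43)
-p*(-793) - 40773 = -1*43*(-793) - 40773 = -43*(-793) - 40773 = 34099 - 40773 = -6674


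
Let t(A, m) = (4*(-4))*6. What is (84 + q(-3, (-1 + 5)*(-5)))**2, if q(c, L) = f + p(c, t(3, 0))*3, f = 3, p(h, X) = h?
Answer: 6084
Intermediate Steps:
t(A, m) = -96 (t(A, m) = -16*6 = -96)
q(c, L) = 3 + 3*c (q(c, L) = 3 + c*3 = 3 + 3*c)
(84 + q(-3, (-1 + 5)*(-5)))**2 = (84 + (3 + 3*(-3)))**2 = (84 + (3 - 9))**2 = (84 - 6)**2 = 78**2 = 6084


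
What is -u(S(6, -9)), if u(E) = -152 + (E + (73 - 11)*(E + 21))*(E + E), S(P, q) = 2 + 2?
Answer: -12280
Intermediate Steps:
S(P, q) = 4
u(E) = -152 + 2*E*(1302 + 63*E) (u(E) = -152 + (E + 62*(21 + E))*(2*E) = -152 + (E + (1302 + 62*E))*(2*E) = -152 + (1302 + 63*E)*(2*E) = -152 + 2*E*(1302 + 63*E))
-u(S(6, -9)) = -(-152 + 126*4**2 + 2604*4) = -(-152 + 126*16 + 10416) = -(-152 + 2016 + 10416) = -1*12280 = -12280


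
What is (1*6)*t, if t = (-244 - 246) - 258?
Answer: -4488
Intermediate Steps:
t = -748 (t = -490 - 258 = -748)
(1*6)*t = (1*6)*(-748) = 6*(-748) = -4488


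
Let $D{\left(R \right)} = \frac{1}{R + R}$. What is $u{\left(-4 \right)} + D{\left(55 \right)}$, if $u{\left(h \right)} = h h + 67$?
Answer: $\frac{9131}{110} \approx 83.009$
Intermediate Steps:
$u{\left(h \right)} = 67 + h^{2}$ ($u{\left(h \right)} = h^{2} + 67 = 67 + h^{2}$)
$D{\left(R \right)} = \frac{1}{2 R}$
$u{\left(-4 \right)} + D{\left(55 \right)} = \left(67 + \left(-4\right)^{2}\right) + \frac{1}{2 \cdot 55} = \left(67 + 16\right) + \frac{1}{2} \cdot \frac{1}{55} = 83 + \frac{1}{110} = \frac{9131}{110}$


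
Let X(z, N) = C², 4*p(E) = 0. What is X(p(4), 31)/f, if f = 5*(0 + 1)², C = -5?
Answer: 5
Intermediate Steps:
p(E) = 0 (p(E) = (¼)*0 = 0)
X(z, N) = 25 (X(z, N) = (-5)² = 25)
f = 5 (f = 5*1² = 5*1 = 5)
X(p(4), 31)/f = 25/5 = 25*(⅕) = 5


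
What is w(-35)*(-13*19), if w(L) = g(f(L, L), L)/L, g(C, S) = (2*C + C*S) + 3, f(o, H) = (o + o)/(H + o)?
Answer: -1482/7 ≈ -211.71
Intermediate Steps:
f(o, H) = 2*o/(H + o) (f(o, H) = (2*o)/(H + o) = 2*o/(H + o))
g(C, S) = 3 + 2*C + C*S
w(L) = (5 + L)/L (w(L) = (3 + 2*(2*L/(L + L)) + (2*L/(L + L))*L)/L = (3 + 2*(2*L/((2*L))) + (2*L/((2*L)))*L)/L = (3 + 2*(2*L*(1/(2*L))) + (2*L*(1/(2*L)))*L)/L = (3 + 2*1 + 1*L)/L = (3 + 2 + L)/L = (5 + L)/L)
w(-35)*(-13*19) = ((5 - 35)/(-35))*(-13*19) = -1/35*(-30)*(-247) = (6/7)*(-247) = -1482/7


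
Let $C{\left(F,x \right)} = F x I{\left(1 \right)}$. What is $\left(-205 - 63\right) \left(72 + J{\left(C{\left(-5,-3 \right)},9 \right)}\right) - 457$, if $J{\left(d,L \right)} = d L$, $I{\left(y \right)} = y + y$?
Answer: $-92113$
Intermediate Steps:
$I{\left(y \right)} = 2 y$
$C{\left(F,x \right)} = 2 F x$ ($C{\left(F,x \right)} = F x 2 \cdot 1 = F x 2 = 2 F x$)
$J{\left(d,L \right)} = L d$
$\left(-205 - 63\right) \left(72 + J{\left(C{\left(-5,-3 \right)},9 \right)}\right) - 457 = \left(-205 - 63\right) \left(72 + 9 \cdot 2 \left(-5\right) \left(-3\right)\right) - 457 = - 268 \left(72 + 9 \cdot 30\right) - 457 = - 268 \left(72 + 270\right) - 457 = \left(-268\right) 342 - 457 = -91656 - 457 = -92113$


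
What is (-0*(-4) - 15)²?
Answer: 225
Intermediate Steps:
(-0*(-4) - 15)² = (-3*0 - 15)² = (0 - 15)² = (-15)² = 225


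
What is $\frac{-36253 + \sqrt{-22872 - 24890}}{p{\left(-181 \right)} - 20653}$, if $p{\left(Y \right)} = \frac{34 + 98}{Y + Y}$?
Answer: $\frac{937399}{534037} - \frac{181 i \sqrt{47762}}{3738259} \approx 1.7553 - 0.010582 i$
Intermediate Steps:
$p{\left(Y \right)} = \frac{66}{Y}$ ($p{\left(Y \right)} = \frac{132}{2 Y} = 132 \frac{1}{2 Y} = \frac{66}{Y}$)
$\frac{-36253 + \sqrt{-22872 - 24890}}{p{\left(-181 \right)} - 20653} = \frac{-36253 + \sqrt{-22872 - 24890}}{\frac{66}{-181} - 20653} = \frac{-36253 + \sqrt{-47762}}{66 \left(- \frac{1}{181}\right) - 20653} = \frac{-36253 + i \sqrt{47762}}{- \frac{66}{181} - 20653} = \frac{-36253 + i \sqrt{47762}}{- \frac{3738259}{181}} = \left(-36253 + i \sqrt{47762}\right) \left(- \frac{181}{3738259}\right) = \frac{937399}{534037} - \frac{181 i \sqrt{47762}}{3738259}$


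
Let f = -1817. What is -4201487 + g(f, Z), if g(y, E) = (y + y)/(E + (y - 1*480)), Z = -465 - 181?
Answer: -12364972607/2943 ≈ -4.2015e+6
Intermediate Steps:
Z = -646
g(y, E) = 2*y/(-480 + E + y) (g(y, E) = (2*y)/(E + (y - 480)) = (2*y)/(E + (-480 + y)) = (2*y)/(-480 + E + y) = 2*y/(-480 + E + y))
-4201487 + g(f, Z) = -4201487 + 2*(-1817)/(-480 - 646 - 1817) = -4201487 + 2*(-1817)/(-2943) = -4201487 + 2*(-1817)*(-1/2943) = -4201487 + 3634/2943 = -12364972607/2943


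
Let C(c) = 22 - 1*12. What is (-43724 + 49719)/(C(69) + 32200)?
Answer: 1199/6442 ≈ 0.18612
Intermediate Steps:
C(c) = 10 (C(c) = 22 - 12 = 10)
(-43724 + 49719)/(C(69) + 32200) = (-43724 + 49719)/(10 + 32200) = 5995/32210 = 5995*(1/32210) = 1199/6442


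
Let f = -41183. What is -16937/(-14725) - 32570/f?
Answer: 1177109721/606419675 ≈ 1.9411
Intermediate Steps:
-16937/(-14725) - 32570/f = -16937/(-14725) - 32570/(-41183) = -16937*(-1/14725) - 32570*(-1/41183) = 16937/14725 + 32570/41183 = 1177109721/606419675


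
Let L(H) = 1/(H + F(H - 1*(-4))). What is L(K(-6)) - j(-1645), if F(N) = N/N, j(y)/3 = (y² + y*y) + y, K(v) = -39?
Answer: -616786171/38 ≈ -1.6231e+7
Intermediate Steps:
j(y) = 3*y + 6*y² (j(y) = 3*((y² + y*y) + y) = 3*((y² + y²) + y) = 3*(2*y² + y) = 3*(y + 2*y²) = 3*y + 6*y²)
F(N) = 1
L(H) = 1/(1 + H) (L(H) = 1/(H + 1) = 1/(1 + H))
L(K(-6)) - j(-1645) = 1/(1 - 39) - 3*(-1645)*(1 + 2*(-1645)) = 1/(-38) - 3*(-1645)*(1 - 3290) = -1/38 - 3*(-1645)*(-3289) = -1/38 - 1*16231215 = -1/38 - 16231215 = -616786171/38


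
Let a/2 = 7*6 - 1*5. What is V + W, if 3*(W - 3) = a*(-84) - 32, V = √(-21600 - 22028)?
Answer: -6239/3 + 2*I*√10907 ≈ -2079.7 + 208.87*I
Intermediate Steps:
V = 2*I*√10907 (V = √(-43628) = 2*I*√10907 ≈ 208.87*I)
a = 74 (a = 2*(7*6 - 1*5) = 2*(42 - 5) = 2*37 = 74)
W = -6239/3 (W = 3 + (74*(-84) - 32)/3 = 3 + (-6216 - 32)/3 = 3 + (⅓)*(-6248) = 3 - 6248/3 = -6239/3 ≈ -2079.7)
V + W = 2*I*√10907 - 6239/3 = -6239/3 + 2*I*√10907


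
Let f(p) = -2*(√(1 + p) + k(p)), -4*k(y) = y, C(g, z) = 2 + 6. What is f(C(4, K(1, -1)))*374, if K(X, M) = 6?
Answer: -748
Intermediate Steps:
C(g, z) = 8
k(y) = -y/4
f(p) = p/2 - 2*√(1 + p) (f(p) = -2*(√(1 + p) - p/4) = p/2 - 2*√(1 + p))
f(C(4, K(1, -1)))*374 = ((½)*8 - 2*√(1 + 8))*374 = (4 - 2*√9)*374 = (4 - 2*3)*374 = (4 - 6)*374 = -2*374 = -748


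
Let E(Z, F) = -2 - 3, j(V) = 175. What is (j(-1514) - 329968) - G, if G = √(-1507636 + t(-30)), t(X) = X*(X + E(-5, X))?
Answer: -329793 - I*√1506586 ≈ -3.2979e+5 - 1227.4*I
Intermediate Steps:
E(Z, F) = -5
t(X) = X*(-5 + X) (t(X) = X*(X - 5) = X*(-5 + X))
G = I*√1506586 (G = √(-1507636 - 30*(-5 - 30)) = √(-1507636 - 30*(-35)) = √(-1507636 + 1050) = √(-1506586) = I*√1506586 ≈ 1227.4*I)
(j(-1514) - 329968) - G = (175 - 329968) - I*√1506586 = -329793 - I*√1506586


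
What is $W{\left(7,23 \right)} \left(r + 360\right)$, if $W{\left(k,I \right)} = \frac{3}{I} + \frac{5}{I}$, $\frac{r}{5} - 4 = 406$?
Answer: $\frac{19280}{23} \approx 838.26$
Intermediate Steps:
$r = 2050$ ($r = 20 + 5 \cdot 406 = 20 + 2030 = 2050$)
$W{\left(k,I \right)} = \frac{8}{I}$
$W{\left(7,23 \right)} \left(r + 360\right) = \frac{8}{23} \left(2050 + 360\right) = 8 \cdot \frac{1}{23} \cdot 2410 = \frac{8}{23} \cdot 2410 = \frac{19280}{23}$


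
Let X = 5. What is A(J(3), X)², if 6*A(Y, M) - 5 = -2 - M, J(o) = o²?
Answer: ⅑ ≈ 0.11111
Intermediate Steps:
A(Y, M) = ½ - M/6 (A(Y, M) = ⅚ + (-2 - M)/6 = ⅚ + (-⅓ - M/6) = ½ - M/6)
A(J(3), X)² = (½ - ⅙*5)² = (½ - ⅚)² = (-⅓)² = ⅑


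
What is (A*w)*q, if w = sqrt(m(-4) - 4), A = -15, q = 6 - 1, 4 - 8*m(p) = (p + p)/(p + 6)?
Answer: -75*I*sqrt(3) ≈ -129.9*I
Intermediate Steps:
m(p) = 1/2 - p/(4*(6 + p)) (m(p) = 1/2 - (p + p)/(8*(p + 6)) = 1/2 - 2*p/(8*(6 + p)) = 1/2 - p/(4*(6 + p)))
q = 5
w = I*sqrt(3) (w = sqrt((12 - 4)/(4*(6 - 4)) - 4) = sqrt((1/4)*8/2 - 4) = sqrt((1/4)*(1/2)*8 - 4) = sqrt(1 - 4) = sqrt(-3) = I*sqrt(3) ≈ 1.732*I)
(A*w)*q = -15*I*sqrt(3)*5 = -75*I*sqrt(3)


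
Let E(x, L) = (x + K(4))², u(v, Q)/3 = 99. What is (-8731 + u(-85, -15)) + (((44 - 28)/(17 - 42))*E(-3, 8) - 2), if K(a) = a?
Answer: -210916/25 ≈ -8436.6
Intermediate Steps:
u(v, Q) = 297 (u(v, Q) = 3*99 = 297)
E(x, L) = (4 + x)² (E(x, L) = (x + 4)² = (4 + x)²)
(-8731 + u(-85, -15)) + (((44 - 28)/(17 - 42))*E(-3, 8) - 2) = (-8731 + 297) + (((44 - 28)/(17 - 42))*(4 - 3)² - 2) = -8434 + ((16/(-25))*1² - 2) = -8434 + ((16*(-1/25))*1 - 2) = -8434 + (-16/25*1 - 2) = -8434 + (-16/25 - 2) = -8434 - 66/25 = -210916/25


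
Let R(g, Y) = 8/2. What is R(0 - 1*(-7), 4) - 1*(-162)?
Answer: 166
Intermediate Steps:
R(g, Y) = 4 (R(g, Y) = 8*(½) = 4)
R(0 - 1*(-7), 4) - 1*(-162) = 4 - 1*(-162) = 4 + 162 = 166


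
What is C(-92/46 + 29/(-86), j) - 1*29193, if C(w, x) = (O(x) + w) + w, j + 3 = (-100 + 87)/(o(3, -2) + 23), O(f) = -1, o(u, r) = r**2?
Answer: -1255543/43 ≈ -29199.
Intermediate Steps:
j = -94/27 (j = -3 + (-100 + 87)/((-2)**2 + 23) = -3 - 13/(4 + 23) = -3 - 13/27 = -94/27 ≈ -3.4815)
C(w, x) = -1 + 2*w (C(w, x) = (-1 + w) + w = -1 + 2*w)
C(-92/46 + 29/(-86), j) - 1*29193 = (-1 + 2*(-92/46 + 29/(-86))) - 1*29193 = (-1 + 2*(-92*1/46 + 29*(-1/86))) - 29193 = (-1 + 2*(-2 - 29/86)) - 29193 = (-1 + 2*(-201/86)) - 29193 = (-1 - 201/43) - 29193 = -244/43 - 29193 = -1255543/43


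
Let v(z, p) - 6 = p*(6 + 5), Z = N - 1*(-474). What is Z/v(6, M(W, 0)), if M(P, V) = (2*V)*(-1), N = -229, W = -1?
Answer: 245/6 ≈ 40.833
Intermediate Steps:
M(P, V) = -2*V
Z = 245 (Z = -229 - 1*(-474) = -229 + 474 = 245)
v(z, p) = 6 + 11*p (v(z, p) = 6 + p*(6 + 5) = 6 + p*11 = 6 + 11*p)
Z/v(6, M(W, 0)) = 245/(6 + 11*(-2*0)) = 245/(6 + 11*0) = 245/(6 + 0) = 245/6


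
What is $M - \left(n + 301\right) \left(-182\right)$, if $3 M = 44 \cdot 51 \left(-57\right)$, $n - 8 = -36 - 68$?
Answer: $-5326$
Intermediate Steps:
$n = -96$ ($n = 8 - 104 = -96$)
$M = -42636$ ($M = \frac{44 \cdot 51 \left(-57\right)}{3} = \frac{2244 \left(-57\right)}{3} = \frac{1}{3} \left(-127908\right) = -42636$)
$M - \left(n + 301\right) \left(-182\right) = -42636 - \left(-96 + 301\right) \left(-182\right) = -42636 - 205 \left(-182\right) = -42636 - -37310 = -42636 + 37310 = -5326$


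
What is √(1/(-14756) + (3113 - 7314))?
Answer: 3*I*√25408994597/7378 ≈ 64.815*I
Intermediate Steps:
√(1/(-14756) + (3113 - 7314)) = √(-1/14756 - 4201) = √(-61989957/14756) = 3*I*√25408994597/7378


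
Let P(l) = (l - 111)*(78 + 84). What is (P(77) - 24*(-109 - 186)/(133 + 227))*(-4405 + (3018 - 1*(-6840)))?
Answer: -89783645/3 ≈ -2.9928e+7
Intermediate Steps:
P(l) = -17982 + 162*l (P(l) = (-111 + l)*162 = -17982 + 162*l)
(P(77) - 24*(-109 - 186)/(133 + 227))*(-4405 + (3018 - 1*(-6840))) = ((-17982 + 162*77) - 24*(-109 - 186)/(133 + 227))*(-4405 + (3018 - 1*(-6840))) = ((-17982 + 12474) - (-7080)/360)*(-4405 + (3018 + 6840)) = (-5508 - (-7080)/360)*(-4405 + 9858) = (-5508 - 24*(-59/72))*5453 = (-5508 + 59/3)*5453 = -16465/3*5453 = -89783645/3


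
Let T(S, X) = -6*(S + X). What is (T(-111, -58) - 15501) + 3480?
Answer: -11007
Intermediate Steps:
T(S, X) = -6*S - 6*X
(T(-111, -58) - 15501) + 3480 = ((-6*(-111) - 6*(-58)) - 15501) + 3480 = ((666 + 348) - 15501) + 3480 = (1014 - 15501) + 3480 = -14487 + 3480 = -11007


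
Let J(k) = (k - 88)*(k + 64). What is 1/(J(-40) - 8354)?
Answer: -1/11426 ≈ -8.7520e-5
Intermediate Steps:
J(k) = (-88 + k)*(64 + k)
1/(J(-40) - 8354) = 1/((-5632 + (-40)² - 24*(-40)) - 8354) = 1/((-5632 + 1600 + 960) - 8354) = 1/(-3072 - 8354) = 1/(-11426) = -1/11426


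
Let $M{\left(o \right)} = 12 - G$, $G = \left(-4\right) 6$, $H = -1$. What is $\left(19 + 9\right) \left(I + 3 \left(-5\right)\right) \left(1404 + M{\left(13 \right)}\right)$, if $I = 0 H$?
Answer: $-604800$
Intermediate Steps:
$G = -24$
$I = 0$ ($I = 0 \left(-1\right) = 0$)
$M{\left(o \right)} = 36$ ($M{\left(o \right)} = 12 - -24 = 12 + 24 = 36$)
$\left(19 + 9\right) \left(I + 3 \left(-5\right)\right) \left(1404 + M{\left(13 \right)}\right) = \left(19 + 9\right) \left(0 + 3 \left(-5\right)\right) \left(1404 + 36\right) = 28 \left(0 - 15\right) 1440 = 28 \left(-15\right) 1440 = \left(-420\right) 1440 = -604800$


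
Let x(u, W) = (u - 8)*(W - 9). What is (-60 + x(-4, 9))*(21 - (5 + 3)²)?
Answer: 2580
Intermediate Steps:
x(u, W) = (-9 + W)*(-8 + u) (x(u, W) = (-8 + u)*(-9 + W) = (-9 + W)*(-8 + u))
(-60 + x(-4, 9))*(21 - (5 + 3)²) = (-60 + (72 - 9*(-4) - 8*9 + 9*(-4)))*(21 - (5 + 3)²) = (-60 + (72 + 36 - 72 - 36))*(21 - 1*8²) = (-60 + 0)*(21 - 1*64) = -60*(21 - 64) = -60*(-43) = 2580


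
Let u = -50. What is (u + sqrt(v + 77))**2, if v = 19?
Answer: 2596 - 400*sqrt(6) ≈ 1616.2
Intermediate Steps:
(u + sqrt(v + 77))**2 = (-50 + sqrt(19 + 77))**2 = (-50 + sqrt(96))**2 = (-50 + 4*sqrt(6))**2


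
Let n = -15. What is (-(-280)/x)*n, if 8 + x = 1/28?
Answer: 117600/223 ≈ 527.35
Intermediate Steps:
x = -223/28 (x = -8 + 1/28 = -223/28 ≈ -7.9643)
(-(-280)/x)*n = -(-280)/(-223/28)*(-15) = -(-280)*(-28)/223*(-15) = -8*980/223*(-15) = -7840/223*(-15) = 117600/223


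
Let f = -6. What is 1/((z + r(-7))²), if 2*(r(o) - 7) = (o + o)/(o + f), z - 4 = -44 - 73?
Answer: 169/1879641 ≈ 8.9911e-5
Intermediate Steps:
z = -113 (z = 4 + (-44 - 73) = 4 - 117 = -113)
r(o) = 7 + o/(-6 + o) (r(o) = 7 + ((o + o)/(o - 6))/2 = 7 + ((2*o)/(-6 + o))/2 = 7 + (2*o/(-6 + o))/2 = 7 + o/(-6 + o))
1/((z + r(-7))²) = 1/((-113 + 2*(-21 + 4*(-7))/(-6 - 7))²) = 1/((-113 + 2*(-21 - 28)/(-13))²) = 1/((-113 + 2*(-1/13)*(-49))²) = 1/((-113 + 98/13)²) = 1/((-1371/13)²) = 1/(1879641/169) = 169/1879641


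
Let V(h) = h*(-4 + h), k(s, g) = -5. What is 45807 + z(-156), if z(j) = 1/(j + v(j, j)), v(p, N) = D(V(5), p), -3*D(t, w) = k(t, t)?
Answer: 21208638/463 ≈ 45807.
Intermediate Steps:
D(t, w) = 5/3 (D(t, w) = -1/3*(-5) = 5/3)
v(p, N) = 5/3
z(j) = 1/(5/3 + j) (z(j) = 1/(j + 5/3) = 1/(5/3 + j))
45807 + z(-156) = 45807 + 3/(5 + 3*(-156)) = 45807 + 3/(5 - 468) = 45807 + 3/(-463) = 45807 + 3*(-1/463) = 45807 - 3/463 = 21208638/463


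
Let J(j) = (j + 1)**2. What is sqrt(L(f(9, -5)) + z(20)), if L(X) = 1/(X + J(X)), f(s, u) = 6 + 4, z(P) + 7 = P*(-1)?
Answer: 4*I*sqrt(28951)/131 ≈ 5.1954*I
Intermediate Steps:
J(j) = (1 + j)**2
z(P) = -7 - P (z(P) = -7 + P*(-1) = -7 - P)
f(s, u) = 10
L(X) = 1/(X + (1 + X)**2)
sqrt(L(f(9, -5)) + z(20)) = sqrt(1/(10 + (1 + 10)**2) + (-7 - 1*20)) = sqrt(1/(10 + 11**2) + (-7 - 20)) = sqrt(1/(10 + 121) - 27) = sqrt(1/131 - 27) = sqrt(-3536/131) = 4*I*sqrt(28951)/131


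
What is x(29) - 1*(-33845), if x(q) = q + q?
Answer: 33903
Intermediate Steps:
x(q) = 2*q
x(29) - 1*(-33845) = 2*29 - 1*(-33845) = 58 + 33845 = 33903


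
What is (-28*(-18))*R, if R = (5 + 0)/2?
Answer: 1260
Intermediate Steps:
R = 5/2 (R = 5*(½) = 5/2 ≈ 2.5000)
(-28*(-18))*R = -28*(-18)*(5/2) = 504*(5/2) = 1260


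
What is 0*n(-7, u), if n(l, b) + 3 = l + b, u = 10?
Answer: 0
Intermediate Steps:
n(l, b) = -3 + b + l (n(l, b) = -3 + (l + b) = -3 + (b + l) = -3 + b + l)
0*n(-7, u) = 0*(-3 + 10 - 7) = 0*0 = 0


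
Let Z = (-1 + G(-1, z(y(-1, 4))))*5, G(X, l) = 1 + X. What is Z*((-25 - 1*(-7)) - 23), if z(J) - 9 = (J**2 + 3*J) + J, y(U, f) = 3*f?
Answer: 205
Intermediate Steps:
z(J) = 9 + J**2 + 4*J (z(J) = 9 + ((J**2 + 3*J) + J) = 9 + (J**2 + 4*J) = 9 + J**2 + 4*J)
Z = -5 (Z = (-1 + (1 - 1))*5 = (-1 + 0)*5 = -1*5 = -5)
Z*((-25 - 1*(-7)) - 23) = -5*((-25 - 1*(-7)) - 23) = -5*((-25 + 7) - 23) = -5*(-18 - 23) = -5*(-41) = 205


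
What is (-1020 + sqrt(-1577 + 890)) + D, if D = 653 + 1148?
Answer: 781 + I*sqrt(687) ≈ 781.0 + 26.211*I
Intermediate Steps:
D = 1801
(-1020 + sqrt(-1577 + 890)) + D = (-1020 + sqrt(-1577 + 890)) + 1801 = (-1020 + sqrt(-687)) + 1801 = (-1020 + I*sqrt(687)) + 1801 = 781 + I*sqrt(687)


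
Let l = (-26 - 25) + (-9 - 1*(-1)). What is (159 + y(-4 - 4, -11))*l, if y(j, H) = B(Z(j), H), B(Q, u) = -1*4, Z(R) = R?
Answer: -9145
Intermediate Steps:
B(Q, u) = -4
y(j, H) = -4
l = -59 (l = -51 + (-9 + 1) = -51 - 8 = -59)
(159 + y(-4 - 4, -11))*l = (159 - 4)*(-59) = 155*(-59) = -9145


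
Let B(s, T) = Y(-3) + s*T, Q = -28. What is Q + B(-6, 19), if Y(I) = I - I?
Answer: -142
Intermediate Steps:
Y(I) = 0
B(s, T) = T*s (B(s, T) = 0 + s*T = 0 + T*s = T*s)
Q + B(-6, 19) = -28 + 19*(-6) = -28 - 114 = -142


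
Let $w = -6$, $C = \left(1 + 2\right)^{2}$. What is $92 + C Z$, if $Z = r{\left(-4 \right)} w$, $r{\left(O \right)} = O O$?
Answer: $-772$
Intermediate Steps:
$r{\left(O \right)} = O^{2}$
$C = 9$ ($C = 3^{2} = 9$)
$Z = -96$ ($Z = \left(-4\right)^{2} \left(-6\right) = 16 \left(-6\right) = -96$)
$92 + C Z = 92 + 9 \left(-96\right) = 92 - 864 = -772$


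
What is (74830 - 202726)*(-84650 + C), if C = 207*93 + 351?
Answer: 8319379008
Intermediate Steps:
C = 19602 (C = 19251 + 351 = 19602)
(74830 - 202726)*(-84650 + C) = (74830 - 202726)*(-84650 + 19602) = -127896*(-65048) = 8319379008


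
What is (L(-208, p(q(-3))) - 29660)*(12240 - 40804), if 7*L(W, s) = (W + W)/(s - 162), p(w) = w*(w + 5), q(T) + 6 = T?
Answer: 373612892528/441 ≈ 8.4720e+8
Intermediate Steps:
q(T) = -6 + T
p(w) = w*(5 + w)
L(W, s) = 2*W/(7*(-162 + s)) (L(W, s) = ((W + W)/(s - 162))/7 = ((2*W)/(-162 + s))/7 = (2*W/(-162 + s))/7 = 2*W/(7*(-162 + s)))
(L(-208, p(q(-3))) - 29660)*(12240 - 40804) = ((2/7)*(-208)/(-162 + (-6 - 3)*(5 + (-6 - 3))) - 29660)*(12240 - 40804) = ((2/7)*(-208)/(-162 - 9*(5 - 9)) - 29660)*(-28564) = ((2/7)*(-208)/(-162 - 9*(-4)) - 29660)*(-28564) = ((2/7)*(-208)/(-162 + 36) - 29660)*(-28564) = ((2/7)*(-208)/(-126) - 29660)*(-28564) = ((2/7)*(-208)*(-1/126) - 29660)*(-28564) = (208/441 - 29660)*(-28564) = -13079852/441*(-28564) = 373612892528/441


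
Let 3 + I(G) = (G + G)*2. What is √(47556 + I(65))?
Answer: √47813 ≈ 218.66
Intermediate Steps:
I(G) = -3 + 4*G (I(G) = -3 + (G + G)*2 = -3 + (2*G)*2 = -3 + 4*G)
√(47556 + I(65)) = √(47556 + (-3 + 4*65)) = √(47556 + (-3 + 260)) = √(47556 + 257) = √47813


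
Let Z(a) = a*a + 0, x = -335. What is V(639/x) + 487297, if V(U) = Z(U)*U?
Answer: 18319852534256/37595375 ≈ 4.8729e+5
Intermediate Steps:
Z(a) = a**2 (Z(a) = a**2 + 0 = a**2)
V(U) = U**3 (V(U) = U**2*U = U**3)
V(639/x) + 487297 = (639/(-335))**3 + 487297 = (639*(-1/335))**3 + 487297 = (-639/335)**3 + 487297 = -260917119/37595375 + 487297 = 18319852534256/37595375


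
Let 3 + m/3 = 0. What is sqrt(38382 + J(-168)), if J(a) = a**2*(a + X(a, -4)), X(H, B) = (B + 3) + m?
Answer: I*sqrt(4985490) ≈ 2232.8*I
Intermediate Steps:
m = -9 (m = -9 + 3*0 = -9 + 0 = -9)
X(H, B) = -6 + B (X(H, B) = (B + 3) - 9 = (3 + B) - 9 = -6 + B)
J(a) = a**2*(-10 + a) (J(a) = a**2*(a + (-6 - 4)) = a**2*(a - 10) = a**2*(-10 + a))
sqrt(38382 + J(-168)) = sqrt(38382 + (-168)**2*(-10 - 168)) = sqrt(38382 + 28224*(-178)) = sqrt(38382 - 5023872) = sqrt(-4985490) = I*sqrt(4985490)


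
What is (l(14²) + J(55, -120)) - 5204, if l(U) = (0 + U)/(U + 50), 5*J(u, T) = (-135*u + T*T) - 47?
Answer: -2347826/615 ≈ -3817.6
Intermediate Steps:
J(u, T) = -47/5 - 27*u + T²/5 (J(u, T) = ((-135*u + T*T) - 47)/5 = ((-135*u + T²) - 47)/5 = ((T² - 135*u) - 47)/5 = (-47 + T² - 135*u)/5 = -47/5 - 27*u + T²/5)
l(U) = U/(50 + U)
(l(14²) + J(55, -120)) - 5204 = (14²/(50 + 14²) + (-47/5 - 27*55 + (⅕)*(-120)²)) - 5204 = (196/(50 + 196) + (-47/5 - 1485 + (⅕)*14400)) - 5204 = (196/246 + (-47/5 - 1485 + 2880)) - 5204 = (196*(1/246) + 6928/5) - 5204 = (98/123 + 6928/5) - 5204 = 852634/615 - 5204 = -2347826/615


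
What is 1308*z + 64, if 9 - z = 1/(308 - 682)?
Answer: 2213986/187 ≈ 11840.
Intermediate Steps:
z = 3367/374 (z = 9 - 1/(308 - 682) = 9 - 1/(-374) = 9 - 1*(-1/374) = 9 + 1/374 = 3367/374 ≈ 9.0027)
1308*z + 64 = 1308*(3367/374) + 64 = 2202018/187 + 64 = 2213986/187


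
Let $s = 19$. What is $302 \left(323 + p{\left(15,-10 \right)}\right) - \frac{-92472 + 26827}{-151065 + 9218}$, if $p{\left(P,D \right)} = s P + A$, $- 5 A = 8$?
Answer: $\frac{129883863183}{709235} \approx 1.8313 \cdot 10^{5}$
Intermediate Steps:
$A = - \frac{8}{5}$ ($A = \left(- \frac{1}{5}\right) 8 = - \frac{8}{5} \approx -1.6$)
$p{\left(P,D \right)} = - \frac{8}{5} + 19 P$ ($p{\left(P,D \right)} = 19 P - \frac{8}{5} = - \frac{8}{5} + 19 P$)
$302 \left(323 + p{\left(15,-10 \right)}\right) - \frac{-92472 + 26827}{-151065 + 9218} = 302 \left(323 + \left(- \frac{8}{5} + 19 \cdot 15\right)\right) - \frac{-92472 + 26827}{-151065 + 9218} = 302 \left(323 + \left(- \frac{8}{5} + 285\right)\right) - - \frac{65645}{-141847} = 302 \left(323 + \frac{1417}{5}\right) - \left(-65645\right) \left(- \frac{1}{141847}\right) = 302 \cdot \frac{3032}{5} - \frac{65645}{141847} = \frac{915664}{5} - \frac{65645}{141847} = \frac{129883863183}{709235}$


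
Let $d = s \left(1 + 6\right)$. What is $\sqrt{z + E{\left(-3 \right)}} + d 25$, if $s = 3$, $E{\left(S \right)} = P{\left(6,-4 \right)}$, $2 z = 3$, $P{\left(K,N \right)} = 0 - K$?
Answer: $525 + \frac{3 i \sqrt{2}}{2} \approx 525.0 + 2.1213 i$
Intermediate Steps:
$P{\left(K,N \right)} = - K$
$z = \frac{3}{2}$ ($z = \frac{1}{2} \cdot 3 = \frac{3}{2} \approx 1.5$)
$E{\left(S \right)} = -6$ ($E{\left(S \right)} = \left(-1\right) 6 = -6$)
$d = 21$ ($d = 3 \left(1 + 6\right) = 3 \cdot 7 = 21$)
$\sqrt{z + E{\left(-3 \right)}} + d 25 = \sqrt{\frac{3}{2} - 6} + 21 \cdot 25 = \sqrt{- \frac{9}{2}} + 525 = \frac{3 i \sqrt{2}}{2} + 525 = 525 + \frac{3 i \sqrt{2}}{2}$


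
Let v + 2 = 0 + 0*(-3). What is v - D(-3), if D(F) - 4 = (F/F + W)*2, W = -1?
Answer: -6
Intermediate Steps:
D(F) = 4 (D(F) = 4 + (F/F - 1)*2 = 4 + (1 - 1)*2 = 4 + 0*2 = 4 + 0 = 4)
v = -2 (v = -2 + (0 + 0*(-3)) = -2 + (0 + 0) = -2 + 0 = -2)
v - D(-3) = -2 - 1*4 = -2 - 4 = -6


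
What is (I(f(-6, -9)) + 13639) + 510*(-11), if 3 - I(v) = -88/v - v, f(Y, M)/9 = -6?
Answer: 215362/27 ≈ 7976.4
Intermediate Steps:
f(Y, M) = -54 (f(Y, M) = 9*(-6) = -54)
I(v) = 3 + v + 88/v (I(v) = 3 - (-88/v - v) = 3 - (-v - 88/v) = 3 + (v + 88/v) = 3 + v + 88/v)
(I(f(-6, -9)) + 13639) + 510*(-11) = ((3 - 54 + 88/(-54)) + 13639) + 510*(-11) = ((3 - 54 + 88*(-1/54)) + 13639) - 5610 = ((3 - 54 - 44/27) + 13639) - 5610 = (-1421/27 + 13639) - 5610 = 366832/27 - 5610 = 215362/27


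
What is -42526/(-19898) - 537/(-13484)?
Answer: 292052905/134152316 ≈ 2.1770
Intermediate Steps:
-42526/(-19898) - 537/(-13484) = -42526*(-1/19898) - 537*(-1/13484) = 21263/9949 + 537/13484 = 292052905/134152316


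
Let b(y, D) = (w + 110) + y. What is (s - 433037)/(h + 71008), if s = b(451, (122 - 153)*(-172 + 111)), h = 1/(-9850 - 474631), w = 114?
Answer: -209471174122/34402026847 ≈ -6.0889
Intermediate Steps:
b(y, D) = 224 + y (b(y, D) = (114 + 110) + y = 224 + y)
h = -1/484481 (h = 1/(-484481) = -1/484481 ≈ -2.0641e-6)
s = 675 (s = 224 + 451 = 675)
(s - 433037)/(h + 71008) = (675 - 433037)/(-1/484481 + 71008) = -432362/34402026847/484481 = -432362*484481/34402026847 = -209471174122/34402026847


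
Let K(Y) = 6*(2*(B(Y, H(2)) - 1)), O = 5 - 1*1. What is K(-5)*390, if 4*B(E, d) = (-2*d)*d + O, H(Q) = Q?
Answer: -9360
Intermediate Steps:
O = 4 (O = 5 - 1 = 4)
B(E, d) = 1 - d²/2 (B(E, d) = ((-2*d)*d + 4)/4 = (-2*d² + 4)/4 = (4 - 2*d²)/4 = 1 - d²/2)
K(Y) = -24 (K(Y) = 6*(2*((1 - ½*2²) - 1)) = 6*(2*((1 - ½*4) - 1)) = 6*(2*((1 - 2) - 1)) = 6*(2*(-1 - 1)) = 6*(2*(-2)) = 6*(-4) = -24)
K(-5)*390 = -24*390 = -9360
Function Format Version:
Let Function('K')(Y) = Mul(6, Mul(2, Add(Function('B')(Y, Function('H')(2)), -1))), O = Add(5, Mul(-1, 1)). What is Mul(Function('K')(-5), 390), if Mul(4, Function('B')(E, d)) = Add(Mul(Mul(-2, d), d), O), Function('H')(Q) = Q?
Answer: -9360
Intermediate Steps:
O = 4 (O = Add(5, -1) = 4)
Function('B')(E, d) = Add(1, Mul(Rational(-1, 2), Pow(d, 2))) (Function('B')(E, d) = Mul(Rational(1, 4), Add(Mul(Mul(-2, d), d), 4)) = Mul(Rational(1, 4), Add(Mul(-2, Pow(d, 2)), 4)) = Mul(Rational(1, 4), Add(4, Mul(-2, Pow(d, 2)))) = Add(1, Mul(Rational(-1, 2), Pow(d, 2))))
Function('K')(Y) = -24 (Function('K')(Y) = Mul(6, Mul(2, Add(Add(1, Mul(Rational(-1, 2), Pow(2, 2))), -1))) = Mul(6, Mul(2, Add(Add(1, Mul(Rational(-1, 2), 4)), -1))) = Mul(6, Mul(2, Add(Add(1, -2), -1))) = Mul(6, Mul(2, Add(-1, -1))) = Mul(6, Mul(2, -2)) = Mul(6, -4) = -24)
Mul(Function('K')(-5), 390) = Mul(-24, 390) = -9360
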